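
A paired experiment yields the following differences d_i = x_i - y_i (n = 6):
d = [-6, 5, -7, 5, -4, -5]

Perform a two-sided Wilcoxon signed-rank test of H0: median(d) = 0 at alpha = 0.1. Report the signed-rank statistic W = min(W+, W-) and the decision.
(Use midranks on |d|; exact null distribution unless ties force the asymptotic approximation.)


Step 1: Drop any zero differences (none here) and take |d_i|.
|d| = [6, 5, 7, 5, 4, 5]
Step 2: Midrank |d_i| (ties get averaged ranks).
ranks: |6|->5, |5|->3, |7|->6, |5|->3, |4|->1, |5|->3
Step 3: Attach original signs; sum ranks with positive sign and with negative sign.
W+ = 3 + 3 = 6
W- = 5 + 6 + 1 + 3 = 15
(Check: W+ + W- = 21 should equal n(n+1)/2 = 21.)
Step 4: Test statistic W = min(W+, W-) = 6.
Step 5: Ties in |d|, so use the tie-corrected normal approximation.
        E[W] = n(n+1)/4 = 6*7/4 = 10.5.
        Tie groups: |d|=5 (t=3); sum(t^3 - t) = 24.
        Var[W] = n(n+1)(2n+1)/24 - sum(t^3-t)/48 = 546/24 - 24/48 = 22.25.
        z = (W - E[W]) / sqrt(Var[W]) = (6 - 10.5) / 4.7170 = -0.9540.
        Two-sided p = 2*Phi(z) = 0.340085.
Step 6: alpha = 0.1. fail to reject H0.

W+ = 6, W- = 15, W = min = 6, p = 0.340085, fail to reject H0.


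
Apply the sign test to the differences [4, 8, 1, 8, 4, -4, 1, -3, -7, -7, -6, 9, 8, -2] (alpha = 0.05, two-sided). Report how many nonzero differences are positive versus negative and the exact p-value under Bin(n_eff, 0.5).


Step 1: Discard zero differences. Original n = 14; n_eff = number of nonzero differences = 14.
Nonzero differences (with sign): +4, +8, +1, +8, +4, -4, +1, -3, -7, -7, -6, +9, +8, -2
Step 2: Count signs: positive = 8, negative = 6.
Step 3: Under H0: P(positive) = 0.5, so the number of positives S ~ Bin(14, 0.5).
Step 4: Two-sided exact p-value = sum of Bin(14,0.5) probabilities at or below the observed probability = 0.790527.
Step 5: alpha = 0.05. fail to reject H0.

n_eff = 14, pos = 8, neg = 6, p = 0.790527, fail to reject H0.


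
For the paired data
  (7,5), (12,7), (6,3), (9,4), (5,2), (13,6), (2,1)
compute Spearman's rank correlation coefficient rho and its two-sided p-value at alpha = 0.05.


Step 1: Rank x and y separately (midranks; no ties here).
rank(x): 7->4, 12->6, 6->3, 9->5, 5->2, 13->7, 2->1
rank(y): 5->5, 7->7, 3->3, 4->4, 2->2, 6->6, 1->1
Step 2: d_i = R_x(i) - R_y(i); compute d_i^2.
  (4-5)^2=1, (6-7)^2=1, (3-3)^2=0, (5-4)^2=1, (2-2)^2=0, (7-6)^2=1, (1-1)^2=0
sum(d^2) = 4.
Step 3: rho = 1 - 6*4 / (7*(7^2 - 1)) = 1 - 24/336 = 0.928571.
Step 4: Under H0, t = rho * sqrt((n-2)/(1-rho^2)) = 5.5943 ~ t(5).
Step 5: Two-sided p-value from the t-distribution with 5 df = 0.002519.
Step 6: alpha = 0.05. reject H0.

rho = 0.9286, p = 0.002519, reject H0 at alpha = 0.05.


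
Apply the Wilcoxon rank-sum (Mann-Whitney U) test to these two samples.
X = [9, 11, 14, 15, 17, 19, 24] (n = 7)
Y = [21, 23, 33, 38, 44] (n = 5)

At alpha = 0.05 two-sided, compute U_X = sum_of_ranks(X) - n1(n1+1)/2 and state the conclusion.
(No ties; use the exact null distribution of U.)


Step 1: Combine and sort all 12 observations; assign midranks.
sorted (value, group): (9,X), (11,X), (14,X), (15,X), (17,X), (19,X), (21,Y), (23,Y), (24,X), (33,Y), (38,Y), (44,Y)
ranks: 9->1, 11->2, 14->3, 15->4, 17->5, 19->6, 21->7, 23->8, 24->9, 33->10, 38->11, 44->12
Step 2: Rank sum for X: R1 = 1 + 2 + 3 + 4 + 5 + 6 + 9 = 30.
Step 3: U_X = R1 - n1(n1+1)/2 = 30 - 7*8/2 = 30 - 28 = 2.
       U_Y = n1*n2 - U_X = 35 - 2 = 33.
Step 4: No ties, so the exact null distribution of U (based on enumerating the C(12,7) = 792 equally likely rank assignments) gives the two-sided p-value.
Step 5: p-value = 0.010101; compare to alpha = 0.05. reject H0.

U_X = 2, p = 0.010101, reject H0 at alpha = 0.05.


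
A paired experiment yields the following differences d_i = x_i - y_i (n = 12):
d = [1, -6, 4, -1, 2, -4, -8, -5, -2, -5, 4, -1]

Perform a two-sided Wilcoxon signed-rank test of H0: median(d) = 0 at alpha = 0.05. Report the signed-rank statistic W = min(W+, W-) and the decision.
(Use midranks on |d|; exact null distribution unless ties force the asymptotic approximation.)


Step 1: Drop any zero differences (none here) and take |d_i|.
|d| = [1, 6, 4, 1, 2, 4, 8, 5, 2, 5, 4, 1]
Step 2: Midrank |d_i| (ties get averaged ranks).
ranks: |1|->2, |6|->11, |4|->7, |1|->2, |2|->4.5, |4|->7, |8|->12, |5|->9.5, |2|->4.5, |5|->9.5, |4|->7, |1|->2
Step 3: Attach original signs; sum ranks with positive sign and with negative sign.
W+ = 2 + 7 + 4.5 + 7 = 20.5
W- = 11 + 2 + 7 + 12 + 9.5 + 4.5 + 9.5 + 2 = 57.5
(Check: W+ + W- = 78 should equal n(n+1)/2 = 78.)
Step 4: Test statistic W = min(W+, W-) = 20.5.
Step 5: Ties in |d|, so use the tie-corrected normal approximation.
        E[W] = n(n+1)/4 = 12*13/4 = 39.
        Tie groups: |d|=1 (t=3), |d|=2 (t=2), |d|=4 (t=3), |d|=5 (t=2); sum(t^3 - t) = 60.
        Var[W] = n(n+1)(2n+1)/24 - sum(t^3-t)/48 = 3900/24 - 60/48 = 161.25.
        z = (W - E[W]) / sqrt(Var[W]) = (20.5 - 39) / 12.6984 = -1.4569.
        Two-sided p = 2*Phi(z) = 0.145151.
Step 6: alpha = 0.05. fail to reject H0.

W+ = 20.5, W- = 57.5, W = min = 20.5, p = 0.145151, fail to reject H0.


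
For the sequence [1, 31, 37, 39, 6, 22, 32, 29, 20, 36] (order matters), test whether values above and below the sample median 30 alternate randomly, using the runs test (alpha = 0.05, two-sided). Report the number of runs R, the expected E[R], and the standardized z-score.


Step 1: Compute median = 30; label A = above, B = below.
Labels in order: BAAABBABBA  (n_A = 5, n_B = 5)
Step 2: Count runs R = 6.
Step 3: Under H0 (random ordering), E[R] = 2*n_A*n_B/(n_A+n_B) + 1 = 2*5*5/10 + 1 = 6.0000.
        Var[R] = 2*n_A*n_B*(2*n_A*n_B - n_A - n_B) / ((n_A+n_B)^2 * (n_A+n_B-1)) = 2000/900 = 2.2222.
        SD[R] = 1.4907.
Step 4: R = E[R], so z = 0 with no continuity correction.
Step 5: Two-sided p-value via normal approximation = 2*(1 - Phi(|z|)) = 1.000000.
Step 6: alpha = 0.05. fail to reject H0.

R = 6, z = 0.0000, p = 1.000000, fail to reject H0.


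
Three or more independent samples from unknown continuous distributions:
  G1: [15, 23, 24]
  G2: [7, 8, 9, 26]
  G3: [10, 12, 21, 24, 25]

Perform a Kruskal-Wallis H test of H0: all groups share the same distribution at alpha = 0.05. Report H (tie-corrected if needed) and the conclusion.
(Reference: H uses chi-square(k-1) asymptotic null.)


Step 1: Combine all N = 12 observations and assign midranks.
sorted (value, group, rank): (7,G2,1), (8,G2,2), (9,G2,3), (10,G3,4), (12,G3,5), (15,G1,6), (21,G3,7), (23,G1,8), (24,G1,9.5), (24,G3,9.5), (25,G3,11), (26,G2,12)
Step 2: Sum ranks within each group.
R_1 = 23.5 (n_1 = 3)
R_2 = 18 (n_2 = 4)
R_3 = 36.5 (n_3 = 5)
Step 3: H = 12/(N(N+1)) * sum(R_i^2/n_i) - 3(N+1)
     = 12/(12*13) * (23.5^2/3 + 18^2/4 + 36.5^2/5) - 3*13
     = 0.076923 * 531.533 - 39
     = 1.887179.
Step 4: Ties present; correction factor C = 1 - 6/(12^3 - 12) = 0.996503. Corrected H = 1.887179 / 0.996503 = 1.893801.
Step 5: Under H0, H ~ chi^2(2); p-value = 0.387942.
Step 6: alpha = 0.05. fail to reject H0.

H = 1.8938, df = 2, p = 0.387942, fail to reject H0.


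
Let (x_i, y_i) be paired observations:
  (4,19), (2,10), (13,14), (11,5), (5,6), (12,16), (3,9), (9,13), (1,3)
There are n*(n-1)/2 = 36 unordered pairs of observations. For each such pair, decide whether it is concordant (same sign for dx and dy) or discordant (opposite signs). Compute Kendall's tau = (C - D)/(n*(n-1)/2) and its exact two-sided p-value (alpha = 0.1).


Step 1: Enumerate the 36 unordered pairs (i,j) with i<j and classify each by sign(x_j-x_i) * sign(y_j-y_i).
  (1,2):dx=-2,dy=-9->C; (1,3):dx=+9,dy=-5->D; (1,4):dx=+7,dy=-14->D; (1,5):dx=+1,dy=-13->D
  (1,6):dx=+8,dy=-3->D; (1,7):dx=-1,dy=-10->C; (1,8):dx=+5,dy=-6->D; (1,9):dx=-3,dy=-16->C
  (2,3):dx=+11,dy=+4->C; (2,4):dx=+9,dy=-5->D; (2,5):dx=+3,dy=-4->D; (2,6):dx=+10,dy=+6->C
  (2,7):dx=+1,dy=-1->D; (2,8):dx=+7,dy=+3->C; (2,9):dx=-1,dy=-7->C; (3,4):dx=-2,dy=-9->C
  (3,5):dx=-8,dy=-8->C; (3,6):dx=-1,dy=+2->D; (3,7):dx=-10,dy=-5->C; (3,8):dx=-4,dy=-1->C
  (3,9):dx=-12,dy=-11->C; (4,5):dx=-6,dy=+1->D; (4,6):dx=+1,dy=+11->C; (4,7):dx=-8,dy=+4->D
  (4,8):dx=-2,dy=+8->D; (4,9):dx=-10,dy=-2->C; (5,6):dx=+7,dy=+10->C; (5,7):dx=-2,dy=+3->D
  (5,8):dx=+4,dy=+7->C; (5,9):dx=-4,dy=-3->C; (6,7):dx=-9,dy=-7->C; (6,8):dx=-3,dy=-3->C
  (6,9):dx=-11,dy=-13->C; (7,8):dx=+6,dy=+4->C; (7,9):dx=-2,dy=-6->C; (8,9):dx=-8,dy=-10->C
Step 2: C = 23, D = 13, total pairs = 36.
Step 3: tau = (C - D)/(n(n-1)/2) = (23 - 13)/36 = 0.277778.
Step 4: Exact two-sided p-value (enumerate n! = 362880 permutations of y under H0): p = 0.358488.
Step 5: alpha = 0.1. fail to reject H0.

tau_b = 0.2778 (C=23, D=13), p = 0.358488, fail to reject H0.


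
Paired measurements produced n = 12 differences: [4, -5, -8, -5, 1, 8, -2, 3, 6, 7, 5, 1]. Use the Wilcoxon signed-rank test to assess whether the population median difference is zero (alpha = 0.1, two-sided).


Step 1: Drop any zero differences (none here) and take |d_i|.
|d| = [4, 5, 8, 5, 1, 8, 2, 3, 6, 7, 5, 1]
Step 2: Midrank |d_i| (ties get averaged ranks).
ranks: |4|->5, |5|->7, |8|->11.5, |5|->7, |1|->1.5, |8|->11.5, |2|->3, |3|->4, |6|->9, |7|->10, |5|->7, |1|->1.5
Step 3: Attach original signs; sum ranks with positive sign and with negative sign.
W+ = 5 + 1.5 + 11.5 + 4 + 9 + 10 + 7 + 1.5 = 49.5
W- = 7 + 11.5 + 7 + 3 = 28.5
(Check: W+ + W- = 78 should equal n(n+1)/2 = 78.)
Step 4: Test statistic W = min(W+, W-) = 28.5.
Step 5: Ties in |d|, so use the tie-corrected normal approximation.
        E[W] = n(n+1)/4 = 12*13/4 = 39.
        Tie groups: |d|=1 (t=2), |d|=5 (t=3), |d|=8 (t=2); sum(t^3 - t) = 36.
        Var[W] = n(n+1)(2n+1)/24 - sum(t^3-t)/48 = 3900/24 - 36/48 = 161.75.
        z = (W - E[W]) / sqrt(Var[W]) = (28.5 - 39) / 12.7181 = -0.8256.
        Two-sided p = 2*Phi(z) = 0.409034.
Step 6: alpha = 0.1. fail to reject H0.

W+ = 49.5, W- = 28.5, W = min = 28.5, p = 0.409034, fail to reject H0.


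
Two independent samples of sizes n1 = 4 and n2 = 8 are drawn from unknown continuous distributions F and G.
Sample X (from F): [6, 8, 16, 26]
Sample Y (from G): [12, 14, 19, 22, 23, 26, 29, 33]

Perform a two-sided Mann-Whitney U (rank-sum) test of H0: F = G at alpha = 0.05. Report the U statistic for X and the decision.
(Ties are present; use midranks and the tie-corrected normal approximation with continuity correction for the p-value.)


Step 1: Combine and sort all 12 observations; assign midranks.
sorted (value, group): (6,X), (8,X), (12,Y), (14,Y), (16,X), (19,Y), (22,Y), (23,Y), (26,X), (26,Y), (29,Y), (33,Y)
ranks: 6->1, 8->2, 12->3, 14->4, 16->5, 19->6, 22->7, 23->8, 26->9.5, 26->9.5, 29->11, 33->12
Step 2: Rank sum for X: R1 = 1 + 2 + 5 + 9.5 = 17.5.
Step 3: U_X = R1 - n1(n1+1)/2 = 17.5 - 4*5/2 = 17.5 - 10 = 7.5.
       U_Y = n1*n2 - U_X = 32 - 7.5 = 24.5.
Step 4: Ties are present, so use the tie-corrected normal approximation (with continuity correction) for the p-value.
Step 5: p-value = 0.173478; compare to alpha = 0.05. fail to reject H0.

U_X = 7.5, p = 0.173478, fail to reject H0 at alpha = 0.05.


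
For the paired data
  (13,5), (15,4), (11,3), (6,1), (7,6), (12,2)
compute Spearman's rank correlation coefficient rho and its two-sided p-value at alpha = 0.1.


Step 1: Rank x and y separately (midranks; no ties here).
rank(x): 13->5, 15->6, 11->3, 6->1, 7->2, 12->4
rank(y): 5->5, 4->4, 3->3, 1->1, 6->6, 2->2
Step 2: d_i = R_x(i) - R_y(i); compute d_i^2.
  (5-5)^2=0, (6-4)^2=4, (3-3)^2=0, (1-1)^2=0, (2-6)^2=16, (4-2)^2=4
sum(d^2) = 24.
Step 3: rho = 1 - 6*24 / (6*(6^2 - 1)) = 1 - 144/210 = 0.314286.
Step 4: Under H0, t = rho * sqrt((n-2)/(1-rho^2)) = 0.6621 ~ t(4).
Step 5: Two-sided p-value from the t-distribution with 4 df = 0.544093.
Step 6: alpha = 0.1. fail to reject H0.

rho = 0.3143, p = 0.544093, fail to reject H0 at alpha = 0.1.


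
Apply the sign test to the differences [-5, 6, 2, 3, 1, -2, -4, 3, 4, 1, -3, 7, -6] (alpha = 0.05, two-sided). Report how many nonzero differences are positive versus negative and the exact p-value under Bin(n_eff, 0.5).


Step 1: Discard zero differences. Original n = 13; n_eff = number of nonzero differences = 13.
Nonzero differences (with sign): -5, +6, +2, +3, +1, -2, -4, +3, +4, +1, -3, +7, -6
Step 2: Count signs: positive = 8, negative = 5.
Step 3: Under H0: P(positive) = 0.5, so the number of positives S ~ Bin(13, 0.5).
Step 4: Two-sided exact p-value = sum of Bin(13,0.5) probabilities at or below the observed probability = 0.581055.
Step 5: alpha = 0.05. fail to reject H0.

n_eff = 13, pos = 8, neg = 5, p = 0.581055, fail to reject H0.


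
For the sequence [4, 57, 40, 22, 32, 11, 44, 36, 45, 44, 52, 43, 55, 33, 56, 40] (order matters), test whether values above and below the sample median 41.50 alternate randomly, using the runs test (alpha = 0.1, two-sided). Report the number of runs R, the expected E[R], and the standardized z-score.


Step 1: Compute median = 41.50; label A = above, B = below.
Labels in order: BABBBBABAAAAABAB  (n_A = 8, n_B = 8)
Step 2: Count runs R = 9.
Step 3: Under H0 (random ordering), E[R] = 2*n_A*n_B/(n_A+n_B) + 1 = 2*8*8/16 + 1 = 9.0000.
        Var[R] = 2*n_A*n_B*(2*n_A*n_B - n_A - n_B) / ((n_A+n_B)^2 * (n_A+n_B-1)) = 14336/3840 = 3.7333.
        SD[R] = 1.9322.
Step 4: R = E[R], so z = 0 with no continuity correction.
Step 5: Two-sided p-value via normal approximation = 2*(1 - Phi(|z|)) = 1.000000.
Step 6: alpha = 0.1. fail to reject H0.

R = 9, z = 0.0000, p = 1.000000, fail to reject H0.


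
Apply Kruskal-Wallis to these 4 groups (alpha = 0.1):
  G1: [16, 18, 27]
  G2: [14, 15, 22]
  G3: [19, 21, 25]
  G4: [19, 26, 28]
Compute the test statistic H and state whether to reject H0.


Step 1: Combine all N = 12 observations and assign midranks.
sorted (value, group, rank): (14,G2,1), (15,G2,2), (16,G1,3), (18,G1,4), (19,G3,5.5), (19,G4,5.5), (21,G3,7), (22,G2,8), (25,G3,9), (26,G4,10), (27,G1,11), (28,G4,12)
Step 2: Sum ranks within each group.
R_1 = 18 (n_1 = 3)
R_2 = 11 (n_2 = 3)
R_3 = 21.5 (n_3 = 3)
R_4 = 27.5 (n_4 = 3)
Step 3: H = 12/(N(N+1)) * sum(R_i^2/n_i) - 3(N+1)
     = 12/(12*13) * (18^2/3 + 11^2/3 + 21.5^2/3 + 27.5^2/3) - 3*13
     = 0.076923 * 554.5 - 39
     = 3.653846.
Step 4: Ties present; correction factor C = 1 - 6/(12^3 - 12) = 0.996503. Corrected H = 3.653846 / 0.996503 = 3.666667.
Step 5: Under H0, H ~ chi^2(3); p-value = 0.299781.
Step 6: alpha = 0.1. fail to reject H0.

H = 3.6667, df = 3, p = 0.299781, fail to reject H0.


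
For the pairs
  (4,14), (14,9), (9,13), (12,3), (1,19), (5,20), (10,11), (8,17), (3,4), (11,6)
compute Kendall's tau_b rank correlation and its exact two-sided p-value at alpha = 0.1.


Step 1: Enumerate the 45 unordered pairs (i,j) with i<j and classify each by sign(x_j-x_i) * sign(y_j-y_i).
  (1,2):dx=+10,dy=-5->D; (1,3):dx=+5,dy=-1->D; (1,4):dx=+8,dy=-11->D; (1,5):dx=-3,dy=+5->D
  (1,6):dx=+1,dy=+6->C; (1,7):dx=+6,dy=-3->D; (1,8):dx=+4,dy=+3->C; (1,9):dx=-1,dy=-10->C
  (1,10):dx=+7,dy=-8->D; (2,3):dx=-5,dy=+4->D; (2,4):dx=-2,dy=-6->C; (2,5):dx=-13,dy=+10->D
  (2,6):dx=-9,dy=+11->D; (2,7):dx=-4,dy=+2->D; (2,8):dx=-6,dy=+8->D; (2,9):dx=-11,dy=-5->C
  (2,10):dx=-3,dy=-3->C; (3,4):dx=+3,dy=-10->D; (3,5):dx=-8,dy=+6->D; (3,6):dx=-4,dy=+7->D
  (3,7):dx=+1,dy=-2->D; (3,8):dx=-1,dy=+4->D; (3,9):dx=-6,dy=-9->C; (3,10):dx=+2,dy=-7->D
  (4,5):dx=-11,dy=+16->D; (4,6):dx=-7,dy=+17->D; (4,7):dx=-2,dy=+8->D; (4,8):dx=-4,dy=+14->D
  (4,9):dx=-9,dy=+1->D; (4,10):dx=-1,dy=+3->D; (5,6):dx=+4,dy=+1->C; (5,7):dx=+9,dy=-8->D
  (5,8):dx=+7,dy=-2->D; (5,9):dx=+2,dy=-15->D; (5,10):dx=+10,dy=-13->D; (6,7):dx=+5,dy=-9->D
  (6,8):dx=+3,dy=-3->D; (6,9):dx=-2,dy=-16->C; (6,10):dx=+6,dy=-14->D; (7,8):dx=-2,dy=+6->D
  (7,9):dx=-7,dy=-7->C; (7,10):dx=+1,dy=-5->D; (8,9):dx=-5,dy=-13->C; (8,10):dx=+3,dy=-11->D
  (9,10):dx=+8,dy=+2->C
Step 2: C = 12, D = 33, total pairs = 45.
Step 3: tau = (C - D)/(n(n-1)/2) = (12 - 33)/45 = -0.466667.
Step 4: Exact two-sided p-value (enumerate n! = 3628800 permutations of y under H0): p = 0.072550.
Step 5: alpha = 0.1. reject H0.

tau_b = -0.4667 (C=12, D=33), p = 0.072550, reject H0.


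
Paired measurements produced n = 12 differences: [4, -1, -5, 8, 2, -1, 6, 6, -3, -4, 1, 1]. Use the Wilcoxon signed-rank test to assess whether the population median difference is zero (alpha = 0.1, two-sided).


Step 1: Drop any zero differences (none here) and take |d_i|.
|d| = [4, 1, 5, 8, 2, 1, 6, 6, 3, 4, 1, 1]
Step 2: Midrank |d_i| (ties get averaged ranks).
ranks: |4|->7.5, |1|->2.5, |5|->9, |8|->12, |2|->5, |1|->2.5, |6|->10.5, |6|->10.5, |3|->6, |4|->7.5, |1|->2.5, |1|->2.5
Step 3: Attach original signs; sum ranks with positive sign and with negative sign.
W+ = 7.5 + 12 + 5 + 10.5 + 10.5 + 2.5 + 2.5 = 50.5
W- = 2.5 + 9 + 2.5 + 6 + 7.5 = 27.5
(Check: W+ + W- = 78 should equal n(n+1)/2 = 78.)
Step 4: Test statistic W = min(W+, W-) = 27.5.
Step 5: Ties in |d|, so use the tie-corrected normal approximation.
        E[W] = n(n+1)/4 = 12*13/4 = 39.
        Tie groups: |d|=1 (t=4), |d|=4 (t=2), |d|=6 (t=2); sum(t^3 - t) = 72.
        Var[W] = n(n+1)(2n+1)/24 - sum(t^3-t)/48 = 3900/24 - 72/48 = 161.
        z = (W - E[W]) / sqrt(Var[W]) = (27.5 - 39) / 12.6886 = -0.9063.
        Two-sided p = 2*Phi(z) = 0.364763.
Step 6: alpha = 0.1. fail to reject H0.

W+ = 50.5, W- = 27.5, W = min = 27.5, p = 0.364763, fail to reject H0.


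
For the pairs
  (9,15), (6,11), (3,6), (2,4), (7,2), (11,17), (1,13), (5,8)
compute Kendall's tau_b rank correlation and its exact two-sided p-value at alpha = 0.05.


Step 1: Enumerate the 28 unordered pairs (i,j) with i<j and classify each by sign(x_j-x_i) * sign(y_j-y_i).
  (1,2):dx=-3,dy=-4->C; (1,3):dx=-6,dy=-9->C; (1,4):dx=-7,dy=-11->C; (1,5):dx=-2,dy=-13->C
  (1,6):dx=+2,dy=+2->C; (1,7):dx=-8,dy=-2->C; (1,8):dx=-4,dy=-7->C; (2,3):dx=-3,dy=-5->C
  (2,4):dx=-4,dy=-7->C; (2,5):dx=+1,dy=-9->D; (2,6):dx=+5,dy=+6->C; (2,7):dx=-5,dy=+2->D
  (2,8):dx=-1,dy=-3->C; (3,4):dx=-1,dy=-2->C; (3,5):dx=+4,dy=-4->D; (3,6):dx=+8,dy=+11->C
  (3,7):dx=-2,dy=+7->D; (3,8):dx=+2,dy=+2->C; (4,5):dx=+5,dy=-2->D; (4,6):dx=+9,dy=+13->C
  (4,7):dx=-1,dy=+9->D; (4,8):dx=+3,dy=+4->C; (5,6):dx=+4,dy=+15->C; (5,7):dx=-6,dy=+11->D
  (5,8):dx=-2,dy=+6->D; (6,7):dx=-10,dy=-4->C; (6,8):dx=-6,dy=-9->C; (7,8):dx=+4,dy=-5->D
Step 2: C = 19, D = 9, total pairs = 28.
Step 3: tau = (C - D)/(n(n-1)/2) = (19 - 9)/28 = 0.357143.
Step 4: Exact two-sided p-value (enumerate n! = 40320 permutations of y under H0): p = 0.275099.
Step 5: alpha = 0.05. fail to reject H0.

tau_b = 0.3571 (C=19, D=9), p = 0.275099, fail to reject H0.


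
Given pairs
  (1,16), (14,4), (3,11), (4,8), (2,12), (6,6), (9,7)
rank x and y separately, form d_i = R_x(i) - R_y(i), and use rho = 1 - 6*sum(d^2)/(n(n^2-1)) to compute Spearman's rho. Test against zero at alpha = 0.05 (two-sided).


Step 1: Rank x and y separately (midranks; no ties here).
rank(x): 1->1, 14->7, 3->3, 4->4, 2->2, 6->5, 9->6
rank(y): 16->7, 4->1, 11->5, 8->4, 12->6, 6->2, 7->3
Step 2: d_i = R_x(i) - R_y(i); compute d_i^2.
  (1-7)^2=36, (7-1)^2=36, (3-5)^2=4, (4-4)^2=0, (2-6)^2=16, (5-2)^2=9, (6-3)^2=9
sum(d^2) = 110.
Step 3: rho = 1 - 6*110 / (7*(7^2 - 1)) = 1 - 660/336 = -0.964286.
Step 4: Under H0, t = rho * sqrt((n-2)/(1-rho^2)) = -8.1408 ~ t(5).
Step 5: Two-sided p-value from the t-distribution with 5 df = 0.000454.
Step 6: alpha = 0.05. reject H0.

rho = -0.9643, p = 0.000454, reject H0 at alpha = 0.05.


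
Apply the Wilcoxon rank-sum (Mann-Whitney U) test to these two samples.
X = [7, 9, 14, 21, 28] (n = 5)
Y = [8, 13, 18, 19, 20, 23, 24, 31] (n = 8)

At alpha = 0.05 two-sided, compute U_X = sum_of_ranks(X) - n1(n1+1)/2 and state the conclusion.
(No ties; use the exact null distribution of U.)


Step 1: Combine and sort all 13 observations; assign midranks.
sorted (value, group): (7,X), (8,Y), (9,X), (13,Y), (14,X), (18,Y), (19,Y), (20,Y), (21,X), (23,Y), (24,Y), (28,X), (31,Y)
ranks: 7->1, 8->2, 9->3, 13->4, 14->5, 18->6, 19->7, 20->8, 21->9, 23->10, 24->11, 28->12, 31->13
Step 2: Rank sum for X: R1 = 1 + 3 + 5 + 9 + 12 = 30.
Step 3: U_X = R1 - n1(n1+1)/2 = 30 - 5*6/2 = 30 - 15 = 15.
       U_Y = n1*n2 - U_X = 40 - 15 = 25.
Step 4: No ties, so the exact null distribution of U (based on enumerating the C(13,5) = 1287 equally likely rank assignments) gives the two-sided p-value.
Step 5: p-value = 0.523699; compare to alpha = 0.05. fail to reject H0.

U_X = 15, p = 0.523699, fail to reject H0 at alpha = 0.05.


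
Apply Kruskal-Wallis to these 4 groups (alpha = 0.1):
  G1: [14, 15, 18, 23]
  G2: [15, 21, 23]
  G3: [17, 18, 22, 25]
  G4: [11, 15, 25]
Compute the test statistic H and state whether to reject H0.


Step 1: Combine all N = 14 observations and assign midranks.
sorted (value, group, rank): (11,G4,1), (14,G1,2), (15,G1,4), (15,G2,4), (15,G4,4), (17,G3,6), (18,G1,7.5), (18,G3,7.5), (21,G2,9), (22,G3,10), (23,G1,11.5), (23,G2,11.5), (25,G3,13.5), (25,G4,13.5)
Step 2: Sum ranks within each group.
R_1 = 25 (n_1 = 4)
R_2 = 24.5 (n_2 = 3)
R_3 = 37 (n_3 = 4)
R_4 = 18.5 (n_4 = 3)
Step 3: H = 12/(N(N+1)) * sum(R_i^2/n_i) - 3(N+1)
     = 12/(14*15) * (25^2/4 + 24.5^2/3 + 37^2/4 + 18.5^2/3) - 3*15
     = 0.057143 * 812.667 - 45
     = 1.438095.
Step 4: Ties present; correction factor C = 1 - 42/(14^3 - 14) = 0.984615. Corrected H = 1.438095 / 0.984615 = 1.460565.
Step 5: Under H0, H ~ chi^2(3); p-value = 0.691401.
Step 6: alpha = 0.1. fail to reject H0.

H = 1.4606, df = 3, p = 0.691401, fail to reject H0.


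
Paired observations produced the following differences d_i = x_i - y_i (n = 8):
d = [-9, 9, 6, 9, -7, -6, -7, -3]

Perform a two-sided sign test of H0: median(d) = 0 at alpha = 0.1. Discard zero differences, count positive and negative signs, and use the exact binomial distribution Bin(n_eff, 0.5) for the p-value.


Step 1: Discard zero differences. Original n = 8; n_eff = number of nonzero differences = 8.
Nonzero differences (with sign): -9, +9, +6, +9, -7, -6, -7, -3
Step 2: Count signs: positive = 3, negative = 5.
Step 3: Under H0: P(positive) = 0.5, so the number of positives S ~ Bin(8, 0.5).
Step 4: Two-sided exact p-value = sum of Bin(8,0.5) probabilities at or below the observed probability = 0.726562.
Step 5: alpha = 0.1. fail to reject H0.

n_eff = 8, pos = 3, neg = 5, p = 0.726562, fail to reject H0.


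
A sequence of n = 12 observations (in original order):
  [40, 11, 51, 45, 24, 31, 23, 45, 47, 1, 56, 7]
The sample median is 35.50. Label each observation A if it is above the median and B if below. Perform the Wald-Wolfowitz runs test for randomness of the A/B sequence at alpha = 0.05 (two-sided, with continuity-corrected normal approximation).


Step 1: Compute median = 35.50; label A = above, B = below.
Labels in order: ABAABBBAABAB  (n_A = 6, n_B = 6)
Step 2: Count runs R = 8.
Step 3: Under H0 (random ordering), E[R] = 2*n_A*n_B/(n_A+n_B) + 1 = 2*6*6/12 + 1 = 7.0000.
        Var[R] = 2*n_A*n_B*(2*n_A*n_B - n_A - n_B) / ((n_A+n_B)^2 * (n_A+n_B-1)) = 4320/1584 = 2.7273.
        SD[R] = 1.6514.
Step 4: Continuity-corrected z = (R - 0.5 - E[R]) / SD[R] = (8 - 0.5 - 7.0000) / 1.6514 = 0.3028.
Step 5: Two-sided p-value via normal approximation = 2*(1 - Phi(|z|)) = 0.762069.
Step 6: alpha = 0.05. fail to reject H0.

R = 8, z = 0.3028, p = 0.762069, fail to reject H0.


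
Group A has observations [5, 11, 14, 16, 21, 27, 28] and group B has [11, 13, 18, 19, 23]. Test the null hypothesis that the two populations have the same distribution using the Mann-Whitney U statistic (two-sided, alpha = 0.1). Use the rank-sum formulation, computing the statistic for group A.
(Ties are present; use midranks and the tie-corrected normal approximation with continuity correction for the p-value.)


Step 1: Combine and sort all 12 observations; assign midranks.
sorted (value, group): (5,X), (11,X), (11,Y), (13,Y), (14,X), (16,X), (18,Y), (19,Y), (21,X), (23,Y), (27,X), (28,X)
ranks: 5->1, 11->2.5, 11->2.5, 13->4, 14->5, 16->6, 18->7, 19->8, 21->9, 23->10, 27->11, 28->12
Step 2: Rank sum for X: R1 = 1 + 2.5 + 5 + 6 + 9 + 11 + 12 = 46.5.
Step 3: U_X = R1 - n1(n1+1)/2 = 46.5 - 7*8/2 = 46.5 - 28 = 18.5.
       U_Y = n1*n2 - U_X = 35 - 18.5 = 16.5.
Step 4: Ties are present, so use the tie-corrected normal approximation (with continuity correction) for the p-value.
Step 5: p-value = 0.935170; compare to alpha = 0.1. fail to reject H0.

U_X = 18.5, p = 0.935170, fail to reject H0 at alpha = 0.1.


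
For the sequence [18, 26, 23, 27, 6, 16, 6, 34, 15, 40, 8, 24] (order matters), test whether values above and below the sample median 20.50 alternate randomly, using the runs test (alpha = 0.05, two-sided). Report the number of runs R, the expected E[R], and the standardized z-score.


Step 1: Compute median = 20.50; label A = above, B = below.
Labels in order: BAAABBBABABA  (n_A = 6, n_B = 6)
Step 2: Count runs R = 8.
Step 3: Under H0 (random ordering), E[R] = 2*n_A*n_B/(n_A+n_B) + 1 = 2*6*6/12 + 1 = 7.0000.
        Var[R] = 2*n_A*n_B*(2*n_A*n_B - n_A - n_B) / ((n_A+n_B)^2 * (n_A+n_B-1)) = 4320/1584 = 2.7273.
        SD[R] = 1.6514.
Step 4: Continuity-corrected z = (R - 0.5 - E[R]) / SD[R] = (8 - 0.5 - 7.0000) / 1.6514 = 0.3028.
Step 5: Two-sided p-value via normal approximation = 2*(1 - Phi(|z|)) = 0.762069.
Step 6: alpha = 0.05. fail to reject H0.

R = 8, z = 0.3028, p = 0.762069, fail to reject H0.


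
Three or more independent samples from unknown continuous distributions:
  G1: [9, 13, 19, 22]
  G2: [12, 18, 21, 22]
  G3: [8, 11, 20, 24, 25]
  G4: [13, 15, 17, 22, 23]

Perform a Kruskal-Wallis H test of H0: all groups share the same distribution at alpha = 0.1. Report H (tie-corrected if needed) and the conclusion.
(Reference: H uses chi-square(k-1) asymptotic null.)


Step 1: Combine all N = 18 observations and assign midranks.
sorted (value, group, rank): (8,G3,1), (9,G1,2), (11,G3,3), (12,G2,4), (13,G1,5.5), (13,G4,5.5), (15,G4,7), (17,G4,8), (18,G2,9), (19,G1,10), (20,G3,11), (21,G2,12), (22,G1,14), (22,G2,14), (22,G4,14), (23,G4,16), (24,G3,17), (25,G3,18)
Step 2: Sum ranks within each group.
R_1 = 31.5 (n_1 = 4)
R_2 = 39 (n_2 = 4)
R_3 = 50 (n_3 = 5)
R_4 = 50.5 (n_4 = 5)
Step 3: H = 12/(N(N+1)) * sum(R_i^2/n_i) - 3(N+1)
     = 12/(18*19) * (31.5^2/4 + 39^2/4 + 50^2/5 + 50.5^2/5) - 3*19
     = 0.035088 * 1638.36 - 57
     = 0.486404.
Step 4: Ties present; correction factor C = 1 - 30/(18^3 - 18) = 0.994840. Corrected H = 0.486404 / 0.994840 = 0.488926.
Step 5: Under H0, H ~ chi^2(3); p-value = 0.921317.
Step 6: alpha = 0.1. fail to reject H0.

H = 0.4889, df = 3, p = 0.921317, fail to reject H0.


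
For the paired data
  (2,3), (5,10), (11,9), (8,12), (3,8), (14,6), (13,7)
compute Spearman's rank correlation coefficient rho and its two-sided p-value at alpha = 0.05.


Step 1: Rank x and y separately (midranks; no ties here).
rank(x): 2->1, 5->3, 11->5, 8->4, 3->2, 14->7, 13->6
rank(y): 3->1, 10->6, 9->5, 12->7, 8->4, 6->2, 7->3
Step 2: d_i = R_x(i) - R_y(i); compute d_i^2.
  (1-1)^2=0, (3-6)^2=9, (5-5)^2=0, (4-7)^2=9, (2-4)^2=4, (7-2)^2=25, (6-3)^2=9
sum(d^2) = 56.
Step 3: rho = 1 - 6*56 / (7*(7^2 - 1)) = 1 - 336/336 = 0.000000.
Step 4: Under H0, t = rho * sqrt((n-2)/(1-rho^2)) = 0.0000 ~ t(5).
Step 5: Two-sided p-value from the t-distribution with 5 df = 1.000000.
Step 6: alpha = 0.05. fail to reject H0.

rho = 0.0000, p = 1.000000, fail to reject H0 at alpha = 0.05.


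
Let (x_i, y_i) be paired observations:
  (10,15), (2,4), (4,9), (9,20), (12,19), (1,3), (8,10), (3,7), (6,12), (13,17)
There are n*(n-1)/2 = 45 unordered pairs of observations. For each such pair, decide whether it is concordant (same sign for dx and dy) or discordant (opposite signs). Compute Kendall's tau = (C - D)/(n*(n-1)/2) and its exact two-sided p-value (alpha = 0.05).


Step 1: Enumerate the 45 unordered pairs (i,j) with i<j and classify each by sign(x_j-x_i) * sign(y_j-y_i).
  (1,2):dx=-8,dy=-11->C; (1,3):dx=-6,dy=-6->C; (1,4):dx=-1,dy=+5->D; (1,5):dx=+2,dy=+4->C
  (1,6):dx=-9,dy=-12->C; (1,7):dx=-2,dy=-5->C; (1,8):dx=-7,dy=-8->C; (1,9):dx=-4,dy=-3->C
  (1,10):dx=+3,dy=+2->C; (2,3):dx=+2,dy=+5->C; (2,4):dx=+7,dy=+16->C; (2,5):dx=+10,dy=+15->C
  (2,6):dx=-1,dy=-1->C; (2,7):dx=+6,dy=+6->C; (2,8):dx=+1,dy=+3->C; (2,9):dx=+4,dy=+8->C
  (2,10):dx=+11,dy=+13->C; (3,4):dx=+5,dy=+11->C; (3,5):dx=+8,dy=+10->C; (3,6):dx=-3,dy=-6->C
  (3,7):dx=+4,dy=+1->C; (3,8):dx=-1,dy=-2->C; (3,9):dx=+2,dy=+3->C; (3,10):dx=+9,dy=+8->C
  (4,5):dx=+3,dy=-1->D; (4,6):dx=-8,dy=-17->C; (4,7):dx=-1,dy=-10->C; (4,8):dx=-6,dy=-13->C
  (4,9):dx=-3,dy=-8->C; (4,10):dx=+4,dy=-3->D; (5,6):dx=-11,dy=-16->C; (5,7):dx=-4,dy=-9->C
  (5,8):dx=-9,dy=-12->C; (5,9):dx=-6,dy=-7->C; (5,10):dx=+1,dy=-2->D; (6,7):dx=+7,dy=+7->C
  (6,8):dx=+2,dy=+4->C; (6,9):dx=+5,dy=+9->C; (6,10):dx=+12,dy=+14->C; (7,8):dx=-5,dy=-3->C
  (7,9):dx=-2,dy=+2->D; (7,10):dx=+5,dy=+7->C; (8,9):dx=+3,dy=+5->C; (8,10):dx=+10,dy=+10->C
  (9,10):dx=+7,dy=+5->C
Step 2: C = 40, D = 5, total pairs = 45.
Step 3: tau = (C - D)/(n(n-1)/2) = (40 - 5)/45 = 0.777778.
Step 4: Exact two-sided p-value (enumerate n! = 3628800 permutations of y under H0): p = 0.000946.
Step 5: alpha = 0.05. reject H0.

tau_b = 0.7778 (C=40, D=5), p = 0.000946, reject H0.


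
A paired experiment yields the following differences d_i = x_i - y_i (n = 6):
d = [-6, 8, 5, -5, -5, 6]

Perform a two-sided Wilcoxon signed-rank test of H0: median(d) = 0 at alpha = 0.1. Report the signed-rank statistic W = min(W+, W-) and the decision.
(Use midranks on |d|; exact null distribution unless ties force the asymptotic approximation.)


Step 1: Drop any zero differences (none here) and take |d_i|.
|d| = [6, 8, 5, 5, 5, 6]
Step 2: Midrank |d_i| (ties get averaged ranks).
ranks: |6|->4.5, |8|->6, |5|->2, |5|->2, |5|->2, |6|->4.5
Step 3: Attach original signs; sum ranks with positive sign and with negative sign.
W+ = 6 + 2 + 4.5 = 12.5
W- = 4.5 + 2 + 2 = 8.5
(Check: W+ + W- = 21 should equal n(n+1)/2 = 21.)
Step 4: Test statistic W = min(W+, W-) = 8.5.
Step 5: Ties in |d|, so use the tie-corrected normal approximation.
        E[W] = n(n+1)/4 = 6*7/4 = 10.5.
        Tie groups: |d|=5 (t=3), |d|=6 (t=2); sum(t^3 - t) = 30.
        Var[W] = n(n+1)(2n+1)/24 - sum(t^3-t)/48 = 546/24 - 30/48 = 22.125.
        z = (W - E[W]) / sqrt(Var[W]) = (8.5 - 10.5) / 4.7037 = -0.4252.
        Two-sided p = 2*Phi(z) = 0.670694.
Step 6: alpha = 0.1. fail to reject H0.

W+ = 12.5, W- = 8.5, W = min = 8.5, p = 0.670694, fail to reject H0.


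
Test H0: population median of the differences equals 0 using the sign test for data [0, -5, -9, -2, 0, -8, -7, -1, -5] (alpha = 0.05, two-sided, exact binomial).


Step 1: Discard zero differences. Original n = 9; n_eff = number of nonzero differences = 7.
Nonzero differences (with sign): -5, -9, -2, -8, -7, -1, -5
Step 2: Count signs: positive = 0, negative = 7.
Step 3: Under H0: P(positive) = 0.5, so the number of positives S ~ Bin(7, 0.5).
Step 4: Two-sided exact p-value = sum of Bin(7,0.5) probabilities at or below the observed probability = 0.015625.
Step 5: alpha = 0.05. reject H0.

n_eff = 7, pos = 0, neg = 7, p = 0.015625, reject H0.


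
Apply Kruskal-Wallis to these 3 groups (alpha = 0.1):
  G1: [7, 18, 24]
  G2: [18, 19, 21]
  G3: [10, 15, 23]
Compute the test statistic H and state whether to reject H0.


Step 1: Combine all N = 9 observations and assign midranks.
sorted (value, group, rank): (7,G1,1), (10,G3,2), (15,G3,3), (18,G1,4.5), (18,G2,4.5), (19,G2,6), (21,G2,7), (23,G3,8), (24,G1,9)
Step 2: Sum ranks within each group.
R_1 = 14.5 (n_1 = 3)
R_2 = 17.5 (n_2 = 3)
R_3 = 13 (n_3 = 3)
Step 3: H = 12/(N(N+1)) * sum(R_i^2/n_i) - 3(N+1)
     = 12/(9*10) * (14.5^2/3 + 17.5^2/3 + 13^2/3) - 3*10
     = 0.133333 * 228.5 - 30
     = 0.466667.
Step 4: Ties present; correction factor C = 1 - 6/(9^3 - 9) = 0.991667. Corrected H = 0.466667 / 0.991667 = 0.470588.
Step 5: Under H0, H ~ chi^2(2); p-value = 0.790338.
Step 6: alpha = 0.1. fail to reject H0.

H = 0.4706, df = 2, p = 0.790338, fail to reject H0.


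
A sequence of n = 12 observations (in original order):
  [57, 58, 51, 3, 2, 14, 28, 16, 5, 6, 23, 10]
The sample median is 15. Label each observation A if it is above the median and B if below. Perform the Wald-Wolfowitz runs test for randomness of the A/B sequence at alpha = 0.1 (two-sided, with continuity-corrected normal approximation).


Step 1: Compute median = 15; label A = above, B = below.
Labels in order: AAABBBAABBAB  (n_A = 6, n_B = 6)
Step 2: Count runs R = 6.
Step 3: Under H0 (random ordering), E[R] = 2*n_A*n_B/(n_A+n_B) + 1 = 2*6*6/12 + 1 = 7.0000.
        Var[R] = 2*n_A*n_B*(2*n_A*n_B - n_A - n_B) / ((n_A+n_B)^2 * (n_A+n_B-1)) = 4320/1584 = 2.7273.
        SD[R] = 1.6514.
Step 4: Continuity-corrected z = (R + 0.5 - E[R]) / SD[R] = (6 + 0.5 - 7.0000) / 1.6514 = -0.3028.
Step 5: Two-sided p-value via normal approximation = 2*(1 - Phi(|z|)) = 0.762069.
Step 6: alpha = 0.1. fail to reject H0.

R = 6, z = -0.3028, p = 0.762069, fail to reject H0.


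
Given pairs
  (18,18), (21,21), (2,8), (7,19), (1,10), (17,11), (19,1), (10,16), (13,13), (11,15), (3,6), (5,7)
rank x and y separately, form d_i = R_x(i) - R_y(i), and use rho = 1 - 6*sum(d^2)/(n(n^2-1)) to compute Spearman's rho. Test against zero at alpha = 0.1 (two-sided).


Step 1: Rank x and y separately (midranks; no ties here).
rank(x): 18->10, 21->12, 2->2, 7->5, 1->1, 17->9, 19->11, 10->6, 13->8, 11->7, 3->3, 5->4
rank(y): 18->10, 21->12, 8->4, 19->11, 10->5, 11->6, 1->1, 16->9, 13->7, 15->8, 6->2, 7->3
Step 2: d_i = R_x(i) - R_y(i); compute d_i^2.
  (10-10)^2=0, (12-12)^2=0, (2-4)^2=4, (5-11)^2=36, (1-5)^2=16, (9-6)^2=9, (11-1)^2=100, (6-9)^2=9, (8-7)^2=1, (7-8)^2=1, (3-2)^2=1, (4-3)^2=1
sum(d^2) = 178.
Step 3: rho = 1 - 6*178 / (12*(12^2 - 1)) = 1 - 1068/1716 = 0.377622.
Step 4: Under H0, t = rho * sqrt((n-2)/(1-rho^2)) = 1.2896 ~ t(10).
Step 5: Two-sided p-value from the t-distribution with 10 df = 0.226206.
Step 6: alpha = 0.1. fail to reject H0.

rho = 0.3776, p = 0.226206, fail to reject H0 at alpha = 0.1.


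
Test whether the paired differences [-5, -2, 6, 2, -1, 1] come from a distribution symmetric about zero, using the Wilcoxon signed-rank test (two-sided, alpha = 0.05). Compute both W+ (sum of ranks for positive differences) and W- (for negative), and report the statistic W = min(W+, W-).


Step 1: Drop any zero differences (none here) and take |d_i|.
|d| = [5, 2, 6, 2, 1, 1]
Step 2: Midrank |d_i| (ties get averaged ranks).
ranks: |5|->5, |2|->3.5, |6|->6, |2|->3.5, |1|->1.5, |1|->1.5
Step 3: Attach original signs; sum ranks with positive sign and with negative sign.
W+ = 6 + 3.5 + 1.5 = 11
W- = 5 + 3.5 + 1.5 = 10
(Check: W+ + W- = 21 should equal n(n+1)/2 = 21.)
Step 4: Test statistic W = min(W+, W-) = 10.
Step 5: Ties in |d|, so use the tie-corrected normal approximation.
        E[W] = n(n+1)/4 = 6*7/4 = 10.5.
        Tie groups: |d|=1 (t=2), |d|=2 (t=2); sum(t^3 - t) = 12.
        Var[W] = n(n+1)(2n+1)/24 - sum(t^3-t)/48 = 546/24 - 12/48 = 22.5.
        z = (W - E[W]) / sqrt(Var[W]) = (10 - 10.5) / 4.7434 = -0.1054.
        Two-sided p = 2*Phi(z) = 0.916051.
Step 6: alpha = 0.05. fail to reject H0.

W+ = 11, W- = 10, W = min = 10, p = 0.916051, fail to reject H0.


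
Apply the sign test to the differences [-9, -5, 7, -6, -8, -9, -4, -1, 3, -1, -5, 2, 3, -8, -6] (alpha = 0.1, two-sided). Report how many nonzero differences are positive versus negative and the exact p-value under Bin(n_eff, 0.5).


Step 1: Discard zero differences. Original n = 15; n_eff = number of nonzero differences = 15.
Nonzero differences (with sign): -9, -5, +7, -6, -8, -9, -4, -1, +3, -1, -5, +2, +3, -8, -6
Step 2: Count signs: positive = 4, negative = 11.
Step 3: Under H0: P(positive) = 0.5, so the number of positives S ~ Bin(15, 0.5).
Step 4: Two-sided exact p-value = sum of Bin(15,0.5) probabilities at or below the observed probability = 0.118469.
Step 5: alpha = 0.1. fail to reject H0.

n_eff = 15, pos = 4, neg = 11, p = 0.118469, fail to reject H0.


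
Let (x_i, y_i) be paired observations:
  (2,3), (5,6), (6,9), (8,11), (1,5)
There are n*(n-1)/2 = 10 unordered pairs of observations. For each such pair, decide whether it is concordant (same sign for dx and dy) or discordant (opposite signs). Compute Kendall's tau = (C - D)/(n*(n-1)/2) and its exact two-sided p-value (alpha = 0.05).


Step 1: Enumerate the 10 unordered pairs (i,j) with i<j and classify each by sign(x_j-x_i) * sign(y_j-y_i).
  (1,2):dx=+3,dy=+3->C; (1,3):dx=+4,dy=+6->C; (1,4):dx=+6,dy=+8->C; (1,5):dx=-1,dy=+2->D
  (2,3):dx=+1,dy=+3->C; (2,4):dx=+3,dy=+5->C; (2,5):dx=-4,dy=-1->C; (3,4):dx=+2,dy=+2->C
  (3,5):dx=-5,dy=-4->C; (4,5):dx=-7,dy=-6->C
Step 2: C = 9, D = 1, total pairs = 10.
Step 3: tau = (C - D)/(n(n-1)/2) = (9 - 1)/10 = 0.800000.
Step 4: Exact two-sided p-value (enumerate n! = 120 permutations of y under H0): p = 0.083333.
Step 5: alpha = 0.05. fail to reject H0.

tau_b = 0.8000 (C=9, D=1), p = 0.083333, fail to reject H0.


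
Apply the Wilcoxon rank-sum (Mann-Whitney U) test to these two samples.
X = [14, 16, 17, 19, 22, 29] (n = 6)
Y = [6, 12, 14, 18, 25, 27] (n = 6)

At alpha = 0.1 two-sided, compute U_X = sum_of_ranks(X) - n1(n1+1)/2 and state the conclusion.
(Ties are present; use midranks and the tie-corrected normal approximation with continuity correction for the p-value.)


Step 1: Combine and sort all 12 observations; assign midranks.
sorted (value, group): (6,Y), (12,Y), (14,X), (14,Y), (16,X), (17,X), (18,Y), (19,X), (22,X), (25,Y), (27,Y), (29,X)
ranks: 6->1, 12->2, 14->3.5, 14->3.5, 16->5, 17->6, 18->7, 19->8, 22->9, 25->10, 27->11, 29->12
Step 2: Rank sum for X: R1 = 3.5 + 5 + 6 + 8 + 9 + 12 = 43.5.
Step 3: U_X = R1 - n1(n1+1)/2 = 43.5 - 6*7/2 = 43.5 - 21 = 22.5.
       U_Y = n1*n2 - U_X = 36 - 22.5 = 13.5.
Step 4: Ties are present, so use the tie-corrected normal approximation (with continuity correction) for the p-value.
Step 5: p-value = 0.521110; compare to alpha = 0.1. fail to reject H0.

U_X = 22.5, p = 0.521110, fail to reject H0 at alpha = 0.1.


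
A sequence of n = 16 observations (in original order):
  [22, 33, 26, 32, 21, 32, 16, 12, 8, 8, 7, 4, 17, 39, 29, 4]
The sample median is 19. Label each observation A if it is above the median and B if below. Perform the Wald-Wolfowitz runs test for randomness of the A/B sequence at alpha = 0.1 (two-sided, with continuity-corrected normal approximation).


Step 1: Compute median = 19; label A = above, B = below.
Labels in order: AAAAAABBBBBBBAAB  (n_A = 8, n_B = 8)
Step 2: Count runs R = 4.
Step 3: Under H0 (random ordering), E[R] = 2*n_A*n_B/(n_A+n_B) + 1 = 2*8*8/16 + 1 = 9.0000.
        Var[R] = 2*n_A*n_B*(2*n_A*n_B - n_A - n_B) / ((n_A+n_B)^2 * (n_A+n_B-1)) = 14336/3840 = 3.7333.
        SD[R] = 1.9322.
Step 4: Continuity-corrected z = (R + 0.5 - E[R]) / SD[R] = (4 + 0.5 - 9.0000) / 1.9322 = -2.3290.
Step 5: Two-sided p-value via normal approximation = 2*(1 - Phi(|z|)) = 0.019861.
Step 6: alpha = 0.1. reject H0.

R = 4, z = -2.3290, p = 0.019861, reject H0.


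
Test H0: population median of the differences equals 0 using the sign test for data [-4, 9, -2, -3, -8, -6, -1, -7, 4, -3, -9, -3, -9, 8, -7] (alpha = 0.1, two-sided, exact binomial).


Step 1: Discard zero differences. Original n = 15; n_eff = number of nonzero differences = 15.
Nonzero differences (with sign): -4, +9, -2, -3, -8, -6, -1, -7, +4, -3, -9, -3, -9, +8, -7
Step 2: Count signs: positive = 3, negative = 12.
Step 3: Under H0: P(positive) = 0.5, so the number of positives S ~ Bin(15, 0.5).
Step 4: Two-sided exact p-value = sum of Bin(15,0.5) probabilities at or below the observed probability = 0.035156.
Step 5: alpha = 0.1. reject H0.

n_eff = 15, pos = 3, neg = 12, p = 0.035156, reject H0.


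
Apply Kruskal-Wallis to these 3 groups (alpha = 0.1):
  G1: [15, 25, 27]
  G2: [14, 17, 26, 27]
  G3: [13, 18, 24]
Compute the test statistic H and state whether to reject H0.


Step 1: Combine all N = 10 observations and assign midranks.
sorted (value, group, rank): (13,G3,1), (14,G2,2), (15,G1,3), (17,G2,4), (18,G3,5), (24,G3,6), (25,G1,7), (26,G2,8), (27,G1,9.5), (27,G2,9.5)
Step 2: Sum ranks within each group.
R_1 = 19.5 (n_1 = 3)
R_2 = 23.5 (n_2 = 4)
R_3 = 12 (n_3 = 3)
Step 3: H = 12/(N(N+1)) * sum(R_i^2/n_i) - 3(N+1)
     = 12/(10*11) * (19.5^2/3 + 23.5^2/4 + 12^2/3) - 3*11
     = 0.109091 * 312.812 - 33
     = 1.125000.
Step 4: Ties present; correction factor C = 1 - 6/(10^3 - 10) = 0.993939. Corrected H = 1.125000 / 0.993939 = 1.131860.
Step 5: Under H0, H ~ chi^2(2); p-value = 0.567832.
Step 6: alpha = 0.1. fail to reject H0.

H = 1.1319, df = 2, p = 0.567832, fail to reject H0.
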